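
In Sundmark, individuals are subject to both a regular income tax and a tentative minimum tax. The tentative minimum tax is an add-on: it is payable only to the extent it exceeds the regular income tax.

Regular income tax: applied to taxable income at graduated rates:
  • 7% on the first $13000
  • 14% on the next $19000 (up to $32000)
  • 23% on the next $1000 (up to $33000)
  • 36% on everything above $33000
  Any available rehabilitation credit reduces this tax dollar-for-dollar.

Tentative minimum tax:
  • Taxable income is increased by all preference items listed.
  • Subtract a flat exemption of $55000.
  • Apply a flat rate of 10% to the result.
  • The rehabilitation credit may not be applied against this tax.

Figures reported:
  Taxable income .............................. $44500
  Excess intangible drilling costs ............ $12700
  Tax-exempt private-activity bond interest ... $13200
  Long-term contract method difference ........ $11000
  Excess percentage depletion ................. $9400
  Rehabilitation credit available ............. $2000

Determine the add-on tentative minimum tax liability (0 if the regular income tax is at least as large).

Tentative minimum tax:
  Adjusted income: $44500 + $12700 + $13200 + $11000 + $9400 = $90800
  Less exemption $55000 → base $35800
  $35800 × 10% = $3580

Regular income tax:
  $13000 × 7% = $910
  $19000 × 14% = $2660
  $1000 × 23% = $230
  $11500 × 36% = $4140
  → $7940
  Less rehabilitation credit $2000 → $5940

$3580 ≤ $5940, so no add-on is due.

$0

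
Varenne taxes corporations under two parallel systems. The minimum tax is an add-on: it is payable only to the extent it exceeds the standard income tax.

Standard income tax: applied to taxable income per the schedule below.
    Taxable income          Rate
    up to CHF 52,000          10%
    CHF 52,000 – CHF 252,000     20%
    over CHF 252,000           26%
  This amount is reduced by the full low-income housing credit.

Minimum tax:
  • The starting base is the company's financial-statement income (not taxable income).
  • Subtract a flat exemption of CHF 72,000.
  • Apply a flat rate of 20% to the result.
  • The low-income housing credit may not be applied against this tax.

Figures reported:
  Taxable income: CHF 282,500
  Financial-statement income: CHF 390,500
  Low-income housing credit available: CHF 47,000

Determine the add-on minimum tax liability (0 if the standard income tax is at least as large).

CHF 57,570

Minimum tax:
  Base (financial-statement income): CHF 390,500
  Less exemption CHF 72,000 → base CHF 318,500
  CHF 318,500 × 20% = CHF 63,700

Standard income tax:
  CHF 52,000 × 10% = CHF 5,200
  CHF 200,000 × 20% = CHF 40,000
  CHF 30,500 × 26% = CHF 7,930
  → CHF 53,130
  Less low-income housing credit CHF 47,000 → CHF 6,130

Excess of minimum tax over standard income tax: CHF 63,700 − CHF 6,130 = CHF 57,570.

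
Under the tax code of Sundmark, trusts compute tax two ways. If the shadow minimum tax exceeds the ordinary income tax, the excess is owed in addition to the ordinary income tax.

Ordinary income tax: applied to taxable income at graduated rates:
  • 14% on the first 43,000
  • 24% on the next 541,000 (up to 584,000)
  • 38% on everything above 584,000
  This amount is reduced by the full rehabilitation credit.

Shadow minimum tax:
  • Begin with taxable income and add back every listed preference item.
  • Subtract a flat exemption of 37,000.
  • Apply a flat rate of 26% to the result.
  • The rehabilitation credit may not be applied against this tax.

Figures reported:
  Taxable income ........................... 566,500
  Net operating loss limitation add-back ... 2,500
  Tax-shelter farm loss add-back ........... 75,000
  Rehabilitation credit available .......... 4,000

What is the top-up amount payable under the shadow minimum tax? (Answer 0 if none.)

Ordinary income tax:
  43,000 × 14% = 6,020
  523,500 × 24% = 125,640
  → 131,660
  Less rehabilitation credit 4,000 → 127,660

Shadow minimum tax:
  Adjusted income: 566,500 + 2,500 + 75,000 = 644,000
  Less exemption 37,000 → base 607,000
  607,000 × 26% = 157,820

Excess of shadow minimum tax over ordinary income tax: 157,820 − 127,660 = 30,160.

30,160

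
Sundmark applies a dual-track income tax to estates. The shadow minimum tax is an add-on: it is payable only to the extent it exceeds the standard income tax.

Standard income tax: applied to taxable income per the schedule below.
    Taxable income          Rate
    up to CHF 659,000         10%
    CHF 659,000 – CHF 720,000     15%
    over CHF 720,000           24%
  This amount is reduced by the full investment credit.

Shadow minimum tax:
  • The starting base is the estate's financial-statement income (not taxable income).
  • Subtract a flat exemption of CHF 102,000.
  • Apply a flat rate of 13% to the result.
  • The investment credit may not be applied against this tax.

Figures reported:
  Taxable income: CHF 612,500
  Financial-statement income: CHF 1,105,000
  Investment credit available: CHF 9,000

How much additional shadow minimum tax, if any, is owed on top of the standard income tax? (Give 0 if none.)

CHF 78,140

Shadow minimum tax:
  Base (financial-statement income): CHF 1,105,000
  Less exemption CHF 102,000 → base CHF 1,003,000
  CHF 1,003,000 × 13% = CHF 130,390

Standard income tax:
  CHF 612,500 × 10% = CHF 61,250
  Less investment credit CHF 9,000 → CHF 52,250

Excess of shadow minimum tax over standard income tax: CHF 130,390 − CHF 52,250 = CHF 78,140.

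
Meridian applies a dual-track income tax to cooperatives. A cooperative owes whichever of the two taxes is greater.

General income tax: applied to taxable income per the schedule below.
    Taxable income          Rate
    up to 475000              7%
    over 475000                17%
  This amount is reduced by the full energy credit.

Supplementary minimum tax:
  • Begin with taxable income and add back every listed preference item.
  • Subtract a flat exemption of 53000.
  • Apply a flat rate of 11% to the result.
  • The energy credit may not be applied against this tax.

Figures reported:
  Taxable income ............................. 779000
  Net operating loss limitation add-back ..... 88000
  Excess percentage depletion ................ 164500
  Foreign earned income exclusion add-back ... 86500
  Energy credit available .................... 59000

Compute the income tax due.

117150

Supplementary minimum tax:
  Adjusted income: 779000 + 88000 + 164500 + 86500 = 1118000
  Less exemption 53000 → base 1065000
  1065000 × 11% = 117150

General income tax:
  475000 × 7% = 33250
  304000 × 17% = 51680
  → 84930
  Less energy credit 59000 → 25930

117150 > 25930, so the supplementary minimum tax is the binding amount.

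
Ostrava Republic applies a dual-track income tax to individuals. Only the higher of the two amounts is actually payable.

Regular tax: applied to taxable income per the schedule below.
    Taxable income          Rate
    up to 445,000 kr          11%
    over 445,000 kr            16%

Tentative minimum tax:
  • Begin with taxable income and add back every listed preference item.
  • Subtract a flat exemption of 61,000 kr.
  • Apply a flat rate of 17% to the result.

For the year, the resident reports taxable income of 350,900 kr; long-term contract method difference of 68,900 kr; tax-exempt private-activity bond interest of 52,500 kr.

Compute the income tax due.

Regular tax:
  350,900 kr × 11% = 38,599 kr

Tentative minimum tax:
  Adjusted income: 350,900 kr + 68,900 kr + 52,500 kr = 472,300 kr
  Less exemption 61,000 kr → base 411,300 kr
  411,300 kr × 17% = 69,921 kr

69,921 kr > 38,599 kr, so the tentative minimum tax is the binding amount.

69,921 kr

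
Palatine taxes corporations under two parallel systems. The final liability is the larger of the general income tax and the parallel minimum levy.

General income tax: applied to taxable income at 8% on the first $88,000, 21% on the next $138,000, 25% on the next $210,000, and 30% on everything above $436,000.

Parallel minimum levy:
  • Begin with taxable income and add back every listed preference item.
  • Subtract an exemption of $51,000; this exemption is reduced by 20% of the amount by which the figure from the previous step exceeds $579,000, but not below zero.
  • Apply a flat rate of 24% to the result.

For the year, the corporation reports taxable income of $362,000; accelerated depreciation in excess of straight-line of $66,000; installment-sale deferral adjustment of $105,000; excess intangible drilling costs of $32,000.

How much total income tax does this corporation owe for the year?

$123,360

Parallel minimum levy:
  Adjusted income: $362,000 + $66,000 + $105,000 + $32,000 = $565,000
  Exemption: $565,000 ≤ $579,000, so full $51,000 applies
  Base: $565,000 − $51,000 = $514,000
  $514,000 × 24% = $123,360

General income tax:
  $88,000 × 8% = $7,040
  $138,000 × 21% = $28,980
  $136,000 × 25% = $34,000
  → $70,020

$123,360 > $70,020, so the parallel minimum levy is the binding amount.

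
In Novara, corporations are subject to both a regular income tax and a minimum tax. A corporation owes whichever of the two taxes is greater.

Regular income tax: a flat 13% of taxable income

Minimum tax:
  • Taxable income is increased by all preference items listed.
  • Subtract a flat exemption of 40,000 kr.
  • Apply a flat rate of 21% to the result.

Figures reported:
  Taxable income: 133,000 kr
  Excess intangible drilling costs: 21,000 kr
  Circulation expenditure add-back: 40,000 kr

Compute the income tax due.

32,340 kr

Minimum tax:
  Adjusted income: 133,000 kr + 21,000 kr + 40,000 kr = 194,000 kr
  Less exemption 40,000 kr → base 154,000 kr
  154,000 kr × 21% = 32,340 kr

Regular income tax:
  133,000 kr × 13% = 17,290 kr

32,340 kr > 17,290 kr, so the minimum tax is the binding amount.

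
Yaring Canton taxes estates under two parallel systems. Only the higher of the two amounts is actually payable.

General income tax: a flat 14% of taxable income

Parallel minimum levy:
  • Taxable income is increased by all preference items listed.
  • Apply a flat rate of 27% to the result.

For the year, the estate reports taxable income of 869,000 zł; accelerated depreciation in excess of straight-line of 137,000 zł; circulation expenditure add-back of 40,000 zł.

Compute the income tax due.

Parallel minimum levy:
  Adjusted income: 869,000 zł + 137,000 zł + 40,000 zł = 1,046,000 zł
  1,046,000 zł × 27% = 282,420 zł

General income tax:
  869,000 zł × 14% = 121,660 zł

282,420 zł > 121,660 zł, so the parallel minimum levy is the binding amount.

282,420 zł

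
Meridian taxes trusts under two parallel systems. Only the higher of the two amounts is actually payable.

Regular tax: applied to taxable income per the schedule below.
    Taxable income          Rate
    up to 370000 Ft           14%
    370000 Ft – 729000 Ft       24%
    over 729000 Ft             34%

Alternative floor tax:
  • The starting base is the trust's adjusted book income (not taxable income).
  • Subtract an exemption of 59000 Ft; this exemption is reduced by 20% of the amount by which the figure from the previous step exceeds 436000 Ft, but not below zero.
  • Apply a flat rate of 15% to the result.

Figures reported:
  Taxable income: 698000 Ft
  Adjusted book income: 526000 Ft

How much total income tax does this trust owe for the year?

130520 Ft

Regular tax:
  370000 Ft × 14% = 51800 Ft
  328000 Ft × 24% = 78720 Ft
  → 130520 Ft

Alternative floor tax:
  Base (adjusted book income): 526000 Ft
  Exemption: 59000 Ft − 20% × (526000 Ft − 436000 Ft) = 59000 Ft − 18000 Ft = 41000 Ft
  Base: 526000 Ft − 41000 Ft = 485000 Ft
  485000 Ft × 15% = 72750 Ft

130520 Ft > 72750 Ft, so the regular tax governs.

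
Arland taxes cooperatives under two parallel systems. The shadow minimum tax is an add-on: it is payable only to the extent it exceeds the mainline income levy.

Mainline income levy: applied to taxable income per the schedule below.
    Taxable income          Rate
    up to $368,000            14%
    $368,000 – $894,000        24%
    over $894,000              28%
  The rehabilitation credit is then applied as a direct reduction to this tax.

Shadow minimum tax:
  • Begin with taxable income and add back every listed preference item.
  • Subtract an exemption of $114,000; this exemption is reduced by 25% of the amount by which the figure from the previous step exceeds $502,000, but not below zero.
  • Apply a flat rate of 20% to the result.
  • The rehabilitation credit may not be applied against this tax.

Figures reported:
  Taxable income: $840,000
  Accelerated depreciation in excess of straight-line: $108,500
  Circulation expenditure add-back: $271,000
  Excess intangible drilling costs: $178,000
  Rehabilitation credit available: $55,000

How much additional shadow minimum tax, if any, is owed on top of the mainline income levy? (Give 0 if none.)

$169,700

Shadow minimum tax:
  Adjusted income: $840,000 + $108,500 + $271,000 + $178,000 = $1,397,500
  Exemption: 25% × ($1,397,500 − $502,000) = $223,875 ≥ $114,000, so the exemption is fully phased out
  Base: $1,397,500 − $0 = $1,397,500
  $1,397,500 × 20% = $279,500

Mainline income levy:
  $368,000 × 14% = $51,520
  $472,000 × 24% = $113,280
  → $164,800
  Less rehabilitation credit $55,000 → $109,800

Excess of shadow minimum tax over mainline income levy: $279,500 − $109,800 = $169,700.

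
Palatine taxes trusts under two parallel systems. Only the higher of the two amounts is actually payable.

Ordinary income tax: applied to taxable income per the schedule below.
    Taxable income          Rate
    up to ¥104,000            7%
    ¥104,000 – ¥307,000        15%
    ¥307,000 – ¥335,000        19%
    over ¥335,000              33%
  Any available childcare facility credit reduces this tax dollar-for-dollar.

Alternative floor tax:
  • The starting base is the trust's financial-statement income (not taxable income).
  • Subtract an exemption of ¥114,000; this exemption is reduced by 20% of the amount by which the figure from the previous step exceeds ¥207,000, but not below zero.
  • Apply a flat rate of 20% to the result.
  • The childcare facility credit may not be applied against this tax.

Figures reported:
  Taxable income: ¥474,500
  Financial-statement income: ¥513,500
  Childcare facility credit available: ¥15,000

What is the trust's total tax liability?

Alternative floor tax:
  Base (financial-statement income): ¥513,500
  Exemption: ¥114,000 − 20% × (¥513,500 − ¥207,000) = ¥114,000 − ¥61,300 = ¥52,700
  Base: ¥513,500 − ¥52,700 = ¥460,800
  ¥460,800 × 20% = ¥92,160

Ordinary income tax:
  ¥104,000 × 7% = ¥7,280
  ¥203,000 × 15% = ¥30,450
  ¥28,000 × 19% = ¥5,320
  ¥139,500 × 33% = ¥46,035
  → ¥89,085
  Less childcare facility credit ¥15,000 → ¥74,085

¥92,160 > ¥74,085, so the alternative floor tax is the binding amount.

¥92,160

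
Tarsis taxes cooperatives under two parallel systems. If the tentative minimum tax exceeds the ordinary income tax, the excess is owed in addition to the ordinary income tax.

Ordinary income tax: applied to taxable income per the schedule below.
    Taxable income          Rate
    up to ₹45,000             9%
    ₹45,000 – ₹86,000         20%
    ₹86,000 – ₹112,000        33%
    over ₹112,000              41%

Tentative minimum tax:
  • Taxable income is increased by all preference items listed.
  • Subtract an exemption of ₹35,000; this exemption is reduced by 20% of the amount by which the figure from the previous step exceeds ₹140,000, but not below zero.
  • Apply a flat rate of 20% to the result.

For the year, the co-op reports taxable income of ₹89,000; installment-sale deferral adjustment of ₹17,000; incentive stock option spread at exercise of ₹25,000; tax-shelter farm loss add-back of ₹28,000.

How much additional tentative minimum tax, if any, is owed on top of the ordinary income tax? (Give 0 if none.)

₹12,320

Ordinary income tax:
  ₹45,000 × 9% = ₹4,050
  ₹41,000 × 20% = ₹8,200
  ₹3,000 × 33% = ₹990
  → ₹13,240

Tentative minimum tax:
  Adjusted income: ₹89,000 + ₹17,000 + ₹25,000 + ₹28,000 = ₹159,000
  Exemption: ₹35,000 − 20% × (₹159,000 − ₹140,000) = ₹35,000 − ₹3,800 = ₹31,200
  Base: ₹159,000 − ₹31,200 = ₹127,800
  ₹127,800 × 20% = ₹25,560

Excess of tentative minimum tax over ordinary income tax: ₹25,560 − ₹13,240 = ₹12,320.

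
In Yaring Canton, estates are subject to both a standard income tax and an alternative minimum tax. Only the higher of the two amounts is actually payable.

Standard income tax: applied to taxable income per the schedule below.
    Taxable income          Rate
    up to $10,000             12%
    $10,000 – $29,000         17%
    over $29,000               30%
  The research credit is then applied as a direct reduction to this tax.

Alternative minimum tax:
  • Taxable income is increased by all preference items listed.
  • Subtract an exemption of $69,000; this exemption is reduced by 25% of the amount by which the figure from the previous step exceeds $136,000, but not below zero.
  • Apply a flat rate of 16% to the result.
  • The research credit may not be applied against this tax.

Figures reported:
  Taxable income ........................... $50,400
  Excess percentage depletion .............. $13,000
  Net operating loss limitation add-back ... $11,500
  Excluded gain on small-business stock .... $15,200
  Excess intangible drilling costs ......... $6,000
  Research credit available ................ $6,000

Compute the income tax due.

$4,850

Alternative minimum tax:
  Adjusted income: $50,400 + $13,000 + $11,500 + $15,200 + $6,000 = $96,100
  Exemption: $96,100 ≤ $136,000, so full $69,000 applies
  Base: $96,100 − $69,000 = $27,100
  $27,100 × 16% = $4,336

Standard income tax:
  $10,000 × 12% = $1,200
  $19,000 × 17% = $3,230
  $21,400 × 30% = $6,420
  → $10,850
  Less research credit $6,000 → $4,850

$4,850 > $4,336, so the standard income tax governs.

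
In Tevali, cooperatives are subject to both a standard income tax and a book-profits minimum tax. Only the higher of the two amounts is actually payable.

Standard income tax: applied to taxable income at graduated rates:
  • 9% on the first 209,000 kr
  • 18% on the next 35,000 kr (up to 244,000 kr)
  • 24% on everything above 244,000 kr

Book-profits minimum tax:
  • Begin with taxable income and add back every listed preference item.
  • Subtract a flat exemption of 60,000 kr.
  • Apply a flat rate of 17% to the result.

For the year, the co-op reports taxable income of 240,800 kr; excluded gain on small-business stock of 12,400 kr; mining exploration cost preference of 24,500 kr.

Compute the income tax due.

37,009 kr

Book-profits minimum tax:
  Adjusted income: 240,800 kr + 12,400 kr + 24,500 kr = 277,700 kr
  Less exemption 60,000 kr → base 217,700 kr
  217,700 kr × 17% = 37,009 kr

Standard income tax:
  209,000 kr × 9% = 18,810 kr
  31,800 kr × 18% = 5,724 kr
  → 24,534 kr

37,009 kr > 24,534 kr, so the book-profits minimum tax is the binding amount.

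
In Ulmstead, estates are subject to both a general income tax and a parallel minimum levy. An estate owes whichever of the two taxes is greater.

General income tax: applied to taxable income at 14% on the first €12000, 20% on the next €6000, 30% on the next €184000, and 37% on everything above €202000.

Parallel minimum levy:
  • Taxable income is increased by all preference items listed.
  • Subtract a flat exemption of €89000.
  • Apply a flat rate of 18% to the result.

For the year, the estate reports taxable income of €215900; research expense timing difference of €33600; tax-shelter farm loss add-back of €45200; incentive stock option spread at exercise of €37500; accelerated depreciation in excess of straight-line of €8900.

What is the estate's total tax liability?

Parallel minimum levy:
  Adjusted income: €215900 + €33600 + €45200 + €37500 + €8900 = €341100
  Less exemption €89000 → base €252100
  €252100 × 18% = €45378

General income tax:
  €12000 × 14% = €1680
  €6000 × 20% = €1200
  €184000 × 30% = €55200
  €13900 × 37% = €5143
  → €63223

€63223 > €45378, so the general income tax governs.

€63223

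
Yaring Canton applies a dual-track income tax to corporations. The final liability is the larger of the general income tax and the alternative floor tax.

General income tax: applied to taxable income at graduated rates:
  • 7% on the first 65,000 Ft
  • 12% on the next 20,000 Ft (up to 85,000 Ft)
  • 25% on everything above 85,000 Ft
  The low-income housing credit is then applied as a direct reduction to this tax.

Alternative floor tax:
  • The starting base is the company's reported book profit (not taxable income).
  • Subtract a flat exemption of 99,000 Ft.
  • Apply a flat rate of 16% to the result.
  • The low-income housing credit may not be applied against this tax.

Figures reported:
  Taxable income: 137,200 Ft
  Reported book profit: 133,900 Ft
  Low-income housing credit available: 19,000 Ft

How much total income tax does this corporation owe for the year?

Alternative floor tax:
  Base (reported book profit): 133,900 Ft
  Less exemption 99,000 Ft → base 34,900 Ft
  34,900 Ft × 16% = 5,584 Ft

General income tax:
  65,000 Ft × 7% = 4,550 Ft
  20,000 Ft × 12% = 2,400 Ft
  52,200 Ft × 25% = 13,050 Ft
  → 20,000 Ft
  Less low-income housing credit 19,000 Ft → 1,000 Ft

5,584 Ft > 1,000 Ft, so the alternative floor tax is the binding amount.

5,584 Ft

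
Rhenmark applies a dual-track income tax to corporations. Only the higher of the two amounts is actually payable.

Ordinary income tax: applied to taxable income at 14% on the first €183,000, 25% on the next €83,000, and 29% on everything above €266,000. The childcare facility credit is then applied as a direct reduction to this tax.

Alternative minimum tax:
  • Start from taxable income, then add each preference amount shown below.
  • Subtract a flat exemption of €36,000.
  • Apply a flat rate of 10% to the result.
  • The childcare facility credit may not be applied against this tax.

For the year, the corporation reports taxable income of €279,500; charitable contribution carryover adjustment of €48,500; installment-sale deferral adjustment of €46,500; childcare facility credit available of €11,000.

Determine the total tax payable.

€39,285

Alternative minimum tax:
  Adjusted income: €279,500 + €48,500 + €46,500 = €374,500
  Less exemption €36,000 → base €338,500
  €338,500 × 10% = €33,850

Ordinary income tax:
  €183,000 × 14% = €25,620
  €83,000 × 25% = €20,750
  €13,500 × 29% = €3,915
  → €50,285
  Less childcare facility credit €11,000 → €39,285

€39,285 > €33,850, so the ordinary income tax governs.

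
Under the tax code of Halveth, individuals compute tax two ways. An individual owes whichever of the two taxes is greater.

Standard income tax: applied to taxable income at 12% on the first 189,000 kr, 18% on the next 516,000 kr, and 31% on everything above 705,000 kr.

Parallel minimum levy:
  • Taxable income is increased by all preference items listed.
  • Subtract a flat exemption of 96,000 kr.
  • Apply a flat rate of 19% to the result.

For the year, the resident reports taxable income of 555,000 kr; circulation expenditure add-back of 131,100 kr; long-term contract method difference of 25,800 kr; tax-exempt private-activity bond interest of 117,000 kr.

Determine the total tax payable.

Standard income tax:
  189,000 kr × 12% = 22,680 kr
  366,000 kr × 18% = 65,880 kr
  → 88,560 kr

Parallel minimum levy:
  Adjusted income: 555,000 kr + 131,100 kr + 25,800 kr + 117,000 kr = 828,900 kr
  Less exemption 96,000 kr → base 732,900 kr
  732,900 kr × 19% = 139,251 kr

139,251 kr > 88,560 kr, so the parallel minimum levy is the binding amount.

139,251 kr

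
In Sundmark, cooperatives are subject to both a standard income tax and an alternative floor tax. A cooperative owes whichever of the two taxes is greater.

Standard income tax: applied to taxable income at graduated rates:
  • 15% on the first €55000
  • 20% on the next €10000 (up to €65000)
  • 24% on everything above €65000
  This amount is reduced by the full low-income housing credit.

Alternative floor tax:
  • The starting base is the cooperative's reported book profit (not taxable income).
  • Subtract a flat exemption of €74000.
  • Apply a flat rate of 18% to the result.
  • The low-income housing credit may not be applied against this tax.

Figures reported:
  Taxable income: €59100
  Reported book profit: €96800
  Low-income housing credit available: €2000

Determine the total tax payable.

€7070

Standard income tax:
  €55000 × 15% = €8250
  €4100 × 20% = €820
  → €9070
  Less low-income housing credit €2000 → €7070

Alternative floor tax:
  Base (reported book profit): €96800
  Less exemption €74000 → base €22800
  €22800 × 18% = €4104

€7070 > €4104, so the standard income tax governs.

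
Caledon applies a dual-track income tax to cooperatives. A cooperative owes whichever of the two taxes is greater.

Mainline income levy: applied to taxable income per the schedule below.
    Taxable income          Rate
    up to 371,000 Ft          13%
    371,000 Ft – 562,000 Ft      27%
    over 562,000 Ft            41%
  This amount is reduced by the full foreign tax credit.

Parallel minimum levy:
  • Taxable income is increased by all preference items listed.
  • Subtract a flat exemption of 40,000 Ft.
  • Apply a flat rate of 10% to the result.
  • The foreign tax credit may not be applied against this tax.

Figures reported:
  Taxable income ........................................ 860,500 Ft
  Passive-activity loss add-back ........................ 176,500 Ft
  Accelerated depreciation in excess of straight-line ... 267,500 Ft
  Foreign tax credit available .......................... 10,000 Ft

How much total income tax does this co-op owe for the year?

Parallel minimum levy:
  Adjusted income: 860,500 Ft + 176,500 Ft + 267,500 Ft = 1,304,500 Ft
  Less exemption 40,000 Ft → base 1,264,500 Ft
  1,264,500 Ft × 10% = 126,450 Ft

Mainline income levy:
  371,000 Ft × 13% = 48,230 Ft
  191,000 Ft × 27% = 51,570 Ft
  298,500 Ft × 41% = 122,385 Ft
  → 222,185 Ft
  Less foreign tax credit 10,000 Ft → 212,185 Ft

212,185 Ft > 126,450 Ft, so the mainline income levy governs.

212,185 Ft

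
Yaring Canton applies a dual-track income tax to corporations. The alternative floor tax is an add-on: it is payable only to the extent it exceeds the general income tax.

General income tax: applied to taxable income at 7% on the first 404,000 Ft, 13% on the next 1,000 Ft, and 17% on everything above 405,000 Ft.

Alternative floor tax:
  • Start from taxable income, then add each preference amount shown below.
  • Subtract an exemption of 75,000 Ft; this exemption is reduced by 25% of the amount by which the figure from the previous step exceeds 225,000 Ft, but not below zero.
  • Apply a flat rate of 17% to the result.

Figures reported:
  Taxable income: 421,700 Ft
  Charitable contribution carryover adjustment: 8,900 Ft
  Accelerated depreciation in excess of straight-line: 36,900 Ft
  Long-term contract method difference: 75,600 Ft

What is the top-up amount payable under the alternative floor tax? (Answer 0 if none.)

Alternative floor tax:
  Adjusted income: 421,700 Ft + 8,900 Ft + 36,900 Ft + 75,600 Ft = 543,100 Ft
  Exemption: 25% × (543,100 Ft − 225,000 Ft) = 79,525 Ft ≥ 75,000 Ft, so the exemption is fully phased out
  Base: 543,100 Ft − 0 Ft = 543,100 Ft
  543,100 Ft × 17% = 92,327 Ft

General income tax:
  404,000 Ft × 7% = 28,280 Ft
  1,000 Ft × 13% = 130 Ft
  16,700 Ft × 17% = 2,839 Ft
  → 31,249 Ft

Excess of alternative floor tax over general income tax: 92,327 Ft − 31,249 Ft = 61,078 Ft.

61,078 Ft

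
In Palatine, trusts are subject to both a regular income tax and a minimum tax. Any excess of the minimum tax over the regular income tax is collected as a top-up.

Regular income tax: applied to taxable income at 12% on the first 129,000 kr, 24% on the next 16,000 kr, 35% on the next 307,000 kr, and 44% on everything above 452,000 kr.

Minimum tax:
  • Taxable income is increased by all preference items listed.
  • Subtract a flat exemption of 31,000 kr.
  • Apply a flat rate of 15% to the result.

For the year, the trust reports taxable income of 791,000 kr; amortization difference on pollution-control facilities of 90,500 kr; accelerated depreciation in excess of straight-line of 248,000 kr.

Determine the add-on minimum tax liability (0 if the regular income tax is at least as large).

0 kr

Minimum tax:
  Adjusted income: 791,000 kr + 90,500 kr + 248,000 kr = 1,129,500 kr
  Less exemption 31,000 kr → base 1,098,500 kr
  1,098,500 kr × 15% = 164,775 kr

Regular income tax:
  129,000 kr × 12% = 15,480 kr
  16,000 kr × 24% = 3,840 kr
  307,000 kr × 35% = 107,450 kr
  339,000 kr × 44% = 149,160 kr
  → 275,930 kr

164,775 kr ≤ 275,930 kr, so no add-on is due.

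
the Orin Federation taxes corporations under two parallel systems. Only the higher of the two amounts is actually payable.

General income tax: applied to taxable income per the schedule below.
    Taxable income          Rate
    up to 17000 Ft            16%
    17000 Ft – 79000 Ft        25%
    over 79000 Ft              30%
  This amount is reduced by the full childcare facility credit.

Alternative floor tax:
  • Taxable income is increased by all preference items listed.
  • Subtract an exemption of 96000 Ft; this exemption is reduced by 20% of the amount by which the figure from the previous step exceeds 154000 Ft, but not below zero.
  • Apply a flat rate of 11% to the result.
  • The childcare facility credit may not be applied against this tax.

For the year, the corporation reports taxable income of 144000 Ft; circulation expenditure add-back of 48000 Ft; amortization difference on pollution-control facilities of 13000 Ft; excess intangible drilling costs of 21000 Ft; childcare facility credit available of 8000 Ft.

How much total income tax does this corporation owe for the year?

29720 Ft

General income tax:
  17000 Ft × 16% = 2720 Ft
  62000 Ft × 25% = 15500 Ft
  65000 Ft × 30% = 19500 Ft
  → 37720 Ft
  Less childcare facility credit 8000 Ft → 29720 Ft

Alternative floor tax:
  Adjusted income: 144000 Ft + 48000 Ft + 13000 Ft + 21000 Ft = 226000 Ft
  Exemption: 96000 Ft − 20% × (226000 Ft − 154000 Ft) = 96000 Ft − 14400 Ft = 81600 Ft
  Base: 226000 Ft − 81600 Ft = 144400 Ft
  144400 Ft × 11% = 15884 Ft

29720 Ft > 15884 Ft, so the general income tax governs.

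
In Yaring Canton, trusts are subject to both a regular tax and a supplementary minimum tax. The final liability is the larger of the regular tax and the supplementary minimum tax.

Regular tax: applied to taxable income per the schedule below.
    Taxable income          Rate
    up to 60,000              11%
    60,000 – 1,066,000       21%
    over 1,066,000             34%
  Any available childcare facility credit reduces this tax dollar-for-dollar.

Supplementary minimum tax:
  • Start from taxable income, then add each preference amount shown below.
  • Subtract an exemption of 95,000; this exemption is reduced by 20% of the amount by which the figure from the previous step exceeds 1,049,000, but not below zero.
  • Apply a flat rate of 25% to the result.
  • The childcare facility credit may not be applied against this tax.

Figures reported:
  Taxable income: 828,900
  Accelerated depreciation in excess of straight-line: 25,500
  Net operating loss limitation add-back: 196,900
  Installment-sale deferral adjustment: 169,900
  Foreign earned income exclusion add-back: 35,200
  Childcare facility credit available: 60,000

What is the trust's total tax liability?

Supplementary minimum tax:
  Adjusted income: 828,900 + 25,500 + 196,900 + 169,900 + 35,200 = 1,256,400
  Exemption: 95,000 − 20% × (1,256,400 − 1,049,000) = 95,000 − 41,480 = 53,520
  Base: 1,256,400 − 53,520 = 1,202,880
  1,202,880 × 25% = 300,720

Regular tax:
  60,000 × 11% = 6,600
  768,900 × 21% = 161,469
  → 168,069
  Less childcare facility credit 60,000 → 108,069

300,720 > 108,069, so the supplementary minimum tax is the binding amount.

300,720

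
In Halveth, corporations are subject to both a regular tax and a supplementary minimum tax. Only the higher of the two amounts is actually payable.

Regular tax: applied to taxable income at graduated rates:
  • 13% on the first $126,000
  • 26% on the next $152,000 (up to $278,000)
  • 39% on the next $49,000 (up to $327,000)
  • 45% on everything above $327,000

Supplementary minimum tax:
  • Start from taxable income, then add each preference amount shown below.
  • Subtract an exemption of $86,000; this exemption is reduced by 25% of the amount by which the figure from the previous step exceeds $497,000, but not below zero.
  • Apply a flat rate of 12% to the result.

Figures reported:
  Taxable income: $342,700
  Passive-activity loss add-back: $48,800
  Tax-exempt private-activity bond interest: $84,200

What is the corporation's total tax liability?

Regular tax:
  $126,000 × 13% = $16,380
  $152,000 × 26% = $39,520
  $49,000 × 39% = $19,110
  $15,700 × 45% = $7,065
  → $82,075

Supplementary minimum tax:
  Adjusted income: $342,700 + $48,800 + $84,200 = $475,700
  Exemption: $475,700 ≤ $497,000, so full $86,000 applies
  Base: $475,700 − $86,000 = $389,700
  $389,700 × 12% = $46,764

$82,075 > $46,764, so the regular tax governs.

$82,075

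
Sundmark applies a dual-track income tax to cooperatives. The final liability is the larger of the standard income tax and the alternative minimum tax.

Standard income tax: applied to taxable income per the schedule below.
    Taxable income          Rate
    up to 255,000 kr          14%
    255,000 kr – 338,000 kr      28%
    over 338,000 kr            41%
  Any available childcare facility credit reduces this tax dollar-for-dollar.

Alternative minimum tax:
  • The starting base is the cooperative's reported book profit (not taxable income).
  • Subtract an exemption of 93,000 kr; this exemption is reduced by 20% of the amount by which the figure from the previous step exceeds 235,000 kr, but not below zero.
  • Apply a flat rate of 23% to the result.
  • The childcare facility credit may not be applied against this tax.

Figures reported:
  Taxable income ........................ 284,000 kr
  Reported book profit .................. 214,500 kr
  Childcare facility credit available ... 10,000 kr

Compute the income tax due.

Alternative minimum tax:
  Base (reported book profit): 214,500 kr
  Exemption: 214,500 kr ≤ 235,000 kr, so full 93,000 kr applies
  Base: 214,500 kr − 93,000 kr = 121,500 kr
  121,500 kr × 23% = 27,945 kr

Standard income tax:
  255,000 kr × 14% = 35,700 kr
  29,000 kr × 28% = 8,120 kr
  → 43,820 kr
  Less childcare facility credit 10,000 kr → 33,820 kr

33,820 kr > 27,945 kr, so the standard income tax governs.

33,820 kr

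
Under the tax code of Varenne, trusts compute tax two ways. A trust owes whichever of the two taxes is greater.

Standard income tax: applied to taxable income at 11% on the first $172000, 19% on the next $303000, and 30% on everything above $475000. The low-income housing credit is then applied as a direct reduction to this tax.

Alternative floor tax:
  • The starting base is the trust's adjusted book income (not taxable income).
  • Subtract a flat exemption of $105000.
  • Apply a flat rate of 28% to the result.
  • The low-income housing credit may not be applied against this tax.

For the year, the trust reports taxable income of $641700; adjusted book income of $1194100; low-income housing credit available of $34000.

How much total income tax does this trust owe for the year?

$304948

Standard income tax:
  $172000 × 11% = $18920
  $303000 × 19% = $57570
  $166700 × 30% = $50010
  → $126500
  Less low-income housing credit $34000 → $92500

Alternative floor tax:
  Base (adjusted book income): $1194100
  Less exemption $105000 → base $1089100
  $1089100 × 28% = $304948

$304948 > $92500, so the alternative floor tax is the binding amount.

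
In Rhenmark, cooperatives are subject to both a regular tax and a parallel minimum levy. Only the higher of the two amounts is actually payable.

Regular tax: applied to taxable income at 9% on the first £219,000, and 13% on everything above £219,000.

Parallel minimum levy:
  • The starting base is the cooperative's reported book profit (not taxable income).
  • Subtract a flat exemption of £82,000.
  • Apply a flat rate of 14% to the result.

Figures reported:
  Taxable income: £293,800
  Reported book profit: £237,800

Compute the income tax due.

£29,434

Regular tax:
  £219,000 × 9% = £19,710
  £74,800 × 13% = £9,724
  → £29,434

Parallel minimum levy:
  Base (reported book profit): £237,800
  Less exemption £82,000 → base £155,800
  £155,800 × 14% = £21,812

£29,434 > £21,812, so the regular tax governs.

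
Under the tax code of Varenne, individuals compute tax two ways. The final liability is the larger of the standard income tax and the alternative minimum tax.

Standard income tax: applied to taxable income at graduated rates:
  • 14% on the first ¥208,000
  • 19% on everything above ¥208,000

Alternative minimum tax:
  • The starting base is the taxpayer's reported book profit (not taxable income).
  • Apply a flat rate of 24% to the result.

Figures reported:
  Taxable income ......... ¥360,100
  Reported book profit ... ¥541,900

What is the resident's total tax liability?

Alternative minimum tax:
  Base (reported book profit): ¥541,900
  ¥541,900 × 24% = ¥130,056

Standard income tax:
  ¥208,000 × 14% = ¥29,120
  ¥152,100 × 19% = ¥28,899
  → ¥58,019

¥130,056 > ¥58,019, so the alternative minimum tax is the binding amount.

¥130,056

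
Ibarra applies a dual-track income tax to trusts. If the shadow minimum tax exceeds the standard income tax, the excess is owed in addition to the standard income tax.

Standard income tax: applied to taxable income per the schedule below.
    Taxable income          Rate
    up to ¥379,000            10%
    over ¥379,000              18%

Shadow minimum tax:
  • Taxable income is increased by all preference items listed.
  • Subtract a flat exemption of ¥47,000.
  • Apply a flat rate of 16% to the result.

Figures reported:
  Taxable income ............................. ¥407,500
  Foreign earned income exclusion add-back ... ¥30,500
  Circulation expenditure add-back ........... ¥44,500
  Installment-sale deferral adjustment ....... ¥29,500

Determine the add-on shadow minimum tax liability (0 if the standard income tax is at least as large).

¥31,370

Shadow minimum tax:
  Adjusted income: ¥407,500 + ¥30,500 + ¥44,500 + ¥29,500 = ¥512,000
  Less exemption ¥47,000 → base ¥465,000
  ¥465,000 × 16% = ¥74,400

Standard income tax:
  ¥379,000 × 10% = ¥37,900
  ¥28,500 × 18% = ¥5,130
  → ¥43,030

Excess of shadow minimum tax over standard income tax: ¥74,400 − ¥43,030 = ¥31,370.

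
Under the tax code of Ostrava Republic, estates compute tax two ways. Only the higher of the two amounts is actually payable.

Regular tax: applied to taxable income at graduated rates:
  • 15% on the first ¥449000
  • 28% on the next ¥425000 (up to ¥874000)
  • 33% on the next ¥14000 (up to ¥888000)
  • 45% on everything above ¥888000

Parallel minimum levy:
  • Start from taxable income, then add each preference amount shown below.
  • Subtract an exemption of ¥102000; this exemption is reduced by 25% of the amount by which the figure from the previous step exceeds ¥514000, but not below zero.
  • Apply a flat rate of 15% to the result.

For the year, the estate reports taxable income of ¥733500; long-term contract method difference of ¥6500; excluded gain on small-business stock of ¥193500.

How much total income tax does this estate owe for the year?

Parallel minimum levy:
  Adjusted income: ¥733500 + ¥6500 + ¥193500 = ¥933500
  Exemption: 25% × (¥933500 − ¥514000) = ¥104875 ≥ ¥102000, so the exemption is fully phased out
  Base: ¥933500 − ¥0 = ¥933500
  ¥933500 × 15% = ¥140025

Regular tax:
  ¥449000 × 15% = ¥67350
  ¥284500 × 28% = ¥79660
  → ¥147010

¥147010 > ¥140025, so the regular tax governs.

¥147010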